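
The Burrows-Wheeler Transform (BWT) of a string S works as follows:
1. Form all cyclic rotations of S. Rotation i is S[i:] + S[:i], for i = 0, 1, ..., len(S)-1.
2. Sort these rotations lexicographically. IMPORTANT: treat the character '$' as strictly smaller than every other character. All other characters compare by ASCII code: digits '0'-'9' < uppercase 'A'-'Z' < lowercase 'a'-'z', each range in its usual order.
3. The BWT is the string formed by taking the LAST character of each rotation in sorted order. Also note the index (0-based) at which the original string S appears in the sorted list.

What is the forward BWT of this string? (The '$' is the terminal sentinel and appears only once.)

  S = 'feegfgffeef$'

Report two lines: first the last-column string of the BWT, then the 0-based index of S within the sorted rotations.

All 12 rotations (rotation i = S[i:]+S[:i]):
  rot[0] = feegfgffeef$
  rot[1] = eegfgffeef$f
  rot[2] = egfgffeef$fe
  rot[3] = gfgffeef$fee
  rot[4] = fgffeef$feeg
  rot[5] = gffeef$feegf
  rot[6] = ffeef$feegfg
  rot[7] = feef$feegfgf
  rot[8] = eef$feegfgff
  rot[9] = ef$feegfgffe
  rot[10] = f$feegfgffee
  rot[11] = $feegfgffeef
Sorted (with $ < everything):
  sorted[0] = $feegfgffeef  (last char: 'f')
  sorted[1] = eef$feegfgff  (last char: 'f')
  sorted[2] = eegfgffeef$f  (last char: 'f')
  sorted[3] = ef$feegfgffe  (last char: 'e')
  sorted[4] = egfgffeef$fe  (last char: 'e')
  sorted[5] = f$feegfgffee  (last char: 'e')
  sorted[6] = feef$feegfgf  (last char: 'f')
  sorted[7] = feegfgffeef$  (last char: '$')
  sorted[8] = ffeef$feegfg  (last char: 'g')
  sorted[9] = fgffeef$feeg  (last char: 'g')
  sorted[10] = gffeef$feegf  (last char: 'f')
  sorted[11] = gfgffeef$fee  (last char: 'e')
Last column: fffeeef$ggfe
Original string S is at sorted index 7

Answer: fffeeef$ggfe
7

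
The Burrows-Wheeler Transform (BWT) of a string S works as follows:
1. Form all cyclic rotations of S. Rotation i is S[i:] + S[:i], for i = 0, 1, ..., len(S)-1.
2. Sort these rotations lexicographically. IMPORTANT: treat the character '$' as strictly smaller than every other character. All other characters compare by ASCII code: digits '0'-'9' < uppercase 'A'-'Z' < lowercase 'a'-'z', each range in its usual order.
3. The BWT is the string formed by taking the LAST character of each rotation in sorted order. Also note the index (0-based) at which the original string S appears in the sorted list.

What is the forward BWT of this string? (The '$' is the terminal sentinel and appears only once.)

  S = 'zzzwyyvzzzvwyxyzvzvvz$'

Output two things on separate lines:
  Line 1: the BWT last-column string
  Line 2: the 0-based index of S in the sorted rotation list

All 22 rotations (rotation i = S[i:]+S[:i]):
  rot[0] = zzzwyyvzzzvwyxyzvzvvz$
  rot[1] = zzwyyvzzzvwyxyzvzvvz$z
  rot[2] = zwyyvzzzvwyxyzvzvvz$zz
  rot[3] = wyyvzzzvwyxyzvzvvz$zzz
  rot[4] = yyvzzzvwyxyzvzvvz$zzzw
  rot[5] = yvzzzvwyxyzvzvvz$zzzwy
  rot[6] = vzzzvwyxyzvzvvz$zzzwyy
  rot[7] = zzzvwyxyzvzvvz$zzzwyyv
  rot[8] = zzvwyxyzvzvvz$zzzwyyvz
  rot[9] = zvwyxyzvzvvz$zzzwyyvzz
  rot[10] = vwyxyzvzvvz$zzzwyyvzzz
  rot[11] = wyxyzvzvvz$zzzwyyvzzzv
  rot[12] = yxyzvzvvz$zzzwyyvzzzvw
  rot[13] = xyzvzvvz$zzzwyyvzzzvwy
  rot[14] = yzvzvvz$zzzwyyvzzzvwyx
  rot[15] = zvzvvz$zzzwyyvzzzvwyxy
  rot[16] = vzvvz$zzzwyyvzzzvwyxyz
  rot[17] = zvvz$zzzwyyvzzzvwyxyzv
  rot[18] = vvz$zzzwyyvzzzvwyxyzvz
  rot[19] = vz$zzzwyyvzzzvwyxyzvzv
  rot[20] = z$zzzwyyvzzzvwyxyzvzvv
  rot[21] = $zzzwyyvzzzvwyxyzvzvvz
Sorted (with $ < everything):
  sorted[0] = $zzzwyyvzzzvwyxyzvzvvz  (last char: 'z')
  sorted[1] = vvz$zzzwyyvzzzvwyxyzvz  (last char: 'z')
  sorted[2] = vwyxyzvzvvz$zzzwyyvzzz  (last char: 'z')
  sorted[3] = vz$zzzwyyvzzzvwyxyzvzv  (last char: 'v')
  sorted[4] = vzvvz$zzzwyyvzzzvwyxyz  (last char: 'z')
  sorted[5] = vzzzvwyxyzvzvvz$zzzwyy  (last char: 'y')
  sorted[6] = wyxyzvzvvz$zzzwyyvzzzv  (last char: 'v')
  sorted[7] = wyyvzzzvwyxyzvzvvz$zzz  (last char: 'z')
  sorted[8] = xyzvzvvz$zzzwyyvzzzvwy  (last char: 'y')
  sorted[9] = yvzzzvwyxyzvzvvz$zzzwy  (last char: 'y')
  sorted[10] = yxyzvzvvz$zzzwyyvzzzvw  (last char: 'w')
  sorted[11] = yyvzzzvwyxyzvzvvz$zzzw  (last char: 'w')
  sorted[12] = yzvzvvz$zzzwyyvzzzvwyx  (last char: 'x')
  sorted[13] = z$zzzwyyvzzzvwyxyzvzvv  (last char: 'v')
  sorted[14] = zvvz$zzzwyyvzzzvwyxyzv  (last char: 'v')
  sorted[15] = zvwyxyzvzvvz$zzzwyyvzz  (last char: 'z')
  sorted[16] = zvzvvz$zzzwyyvzzzvwyxy  (last char: 'y')
  sorted[17] = zwyyvzzzvwyxyzvzvvz$zz  (last char: 'z')
  sorted[18] = zzvwyxyzvzvvz$zzzwyyvz  (last char: 'z')
  sorted[19] = zzwyyvzzzvwyxyzvzvvz$z  (last char: 'z')
  sorted[20] = zzzvwyxyzvzvvz$zzzwyyv  (last char: 'v')
  sorted[21] = zzzwyyvzzzvwyxyzvzvvz$  (last char: '$')
Last column: zzzvzyvzyywwxvvzyzzzv$
Original string S is at sorted index 21

Answer: zzzvzyvzyywwxvvzyzzzv$
21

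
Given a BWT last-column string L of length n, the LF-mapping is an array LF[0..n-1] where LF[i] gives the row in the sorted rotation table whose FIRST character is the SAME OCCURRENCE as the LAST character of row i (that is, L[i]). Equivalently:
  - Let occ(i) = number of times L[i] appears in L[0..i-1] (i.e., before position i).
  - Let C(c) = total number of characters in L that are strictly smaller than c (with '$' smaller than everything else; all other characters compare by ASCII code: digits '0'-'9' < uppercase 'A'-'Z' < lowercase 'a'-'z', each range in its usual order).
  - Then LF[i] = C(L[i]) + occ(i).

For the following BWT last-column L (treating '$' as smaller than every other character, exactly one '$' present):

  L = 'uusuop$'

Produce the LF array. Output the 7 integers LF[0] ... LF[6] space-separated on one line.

Answer: 4 5 3 6 1 2 0

Derivation:
Char counts: '$':1, 'o':1, 'p':1, 's':1, 'u':3
C (first-col start): C('$')=0, C('o')=1, C('p')=2, C('s')=3, C('u')=4
L[0]='u': occ=0, LF[0]=C('u')+0=4+0=4
L[1]='u': occ=1, LF[1]=C('u')+1=4+1=5
L[2]='s': occ=0, LF[2]=C('s')+0=3+0=3
L[3]='u': occ=2, LF[3]=C('u')+2=4+2=6
L[4]='o': occ=0, LF[4]=C('o')+0=1+0=1
L[5]='p': occ=0, LF[5]=C('p')+0=2+0=2
L[6]='$': occ=0, LF[6]=C('$')+0=0+0=0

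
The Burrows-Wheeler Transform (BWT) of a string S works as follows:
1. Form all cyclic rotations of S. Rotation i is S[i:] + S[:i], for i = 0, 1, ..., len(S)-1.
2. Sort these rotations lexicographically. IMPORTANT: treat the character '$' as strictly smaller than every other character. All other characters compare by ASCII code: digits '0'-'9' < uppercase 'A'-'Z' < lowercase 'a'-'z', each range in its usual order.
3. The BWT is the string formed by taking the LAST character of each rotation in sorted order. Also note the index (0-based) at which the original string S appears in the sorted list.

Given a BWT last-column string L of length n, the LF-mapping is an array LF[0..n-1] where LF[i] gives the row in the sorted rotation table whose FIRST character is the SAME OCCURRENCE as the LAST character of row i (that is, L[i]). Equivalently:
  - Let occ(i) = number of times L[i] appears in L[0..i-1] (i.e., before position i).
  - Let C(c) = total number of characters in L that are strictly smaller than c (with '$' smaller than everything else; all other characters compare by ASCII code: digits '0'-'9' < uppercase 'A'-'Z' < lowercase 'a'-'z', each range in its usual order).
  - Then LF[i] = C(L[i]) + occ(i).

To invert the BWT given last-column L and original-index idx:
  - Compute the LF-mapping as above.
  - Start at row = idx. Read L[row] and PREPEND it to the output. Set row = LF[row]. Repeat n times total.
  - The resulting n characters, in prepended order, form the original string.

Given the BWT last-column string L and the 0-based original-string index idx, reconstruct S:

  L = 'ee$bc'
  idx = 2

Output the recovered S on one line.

LF mapping: 3 4 0 1 2
Walk LF starting at row 2, prepending L[row]:
  step 1: row=2, L[2]='$', prepend. Next row=LF[2]=0
  step 2: row=0, L[0]='e', prepend. Next row=LF[0]=3
  step 3: row=3, L[3]='b', prepend. Next row=LF[3]=1
  step 4: row=1, L[1]='e', prepend. Next row=LF[1]=4
  step 5: row=4, L[4]='c', prepend. Next row=LF[4]=2
Reversed output: cebe$

Answer: cebe$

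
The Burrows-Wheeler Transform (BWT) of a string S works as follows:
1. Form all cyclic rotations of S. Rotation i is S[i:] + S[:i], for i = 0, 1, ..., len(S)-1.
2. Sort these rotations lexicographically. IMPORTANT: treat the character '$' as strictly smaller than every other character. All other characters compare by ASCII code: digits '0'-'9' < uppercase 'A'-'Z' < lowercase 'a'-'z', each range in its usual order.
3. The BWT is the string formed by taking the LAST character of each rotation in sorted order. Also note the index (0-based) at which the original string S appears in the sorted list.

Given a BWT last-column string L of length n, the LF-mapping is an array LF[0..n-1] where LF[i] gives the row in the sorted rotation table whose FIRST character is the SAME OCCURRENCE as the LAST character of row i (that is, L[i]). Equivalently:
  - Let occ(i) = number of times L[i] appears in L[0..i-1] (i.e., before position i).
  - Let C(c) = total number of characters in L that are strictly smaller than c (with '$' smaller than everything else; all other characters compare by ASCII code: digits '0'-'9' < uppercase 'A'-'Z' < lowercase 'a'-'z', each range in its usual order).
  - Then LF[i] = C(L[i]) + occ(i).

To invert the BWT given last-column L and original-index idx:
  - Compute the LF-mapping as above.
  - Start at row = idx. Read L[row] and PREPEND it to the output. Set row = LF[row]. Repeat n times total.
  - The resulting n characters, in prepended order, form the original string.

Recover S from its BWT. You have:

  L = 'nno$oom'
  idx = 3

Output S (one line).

LF mapping: 2 3 4 0 5 6 1
Walk LF starting at row 3, prepending L[row]:
  step 1: row=3, L[3]='$', prepend. Next row=LF[3]=0
  step 2: row=0, L[0]='n', prepend. Next row=LF[0]=2
  step 3: row=2, L[2]='o', prepend. Next row=LF[2]=4
  step 4: row=4, L[4]='o', prepend. Next row=LF[4]=5
  step 5: row=5, L[5]='o', prepend. Next row=LF[5]=6
  step 6: row=6, L[6]='m', prepend. Next row=LF[6]=1
  step 7: row=1, L[1]='n', prepend. Next row=LF[1]=3
Reversed output: nmooon$

Answer: nmooon$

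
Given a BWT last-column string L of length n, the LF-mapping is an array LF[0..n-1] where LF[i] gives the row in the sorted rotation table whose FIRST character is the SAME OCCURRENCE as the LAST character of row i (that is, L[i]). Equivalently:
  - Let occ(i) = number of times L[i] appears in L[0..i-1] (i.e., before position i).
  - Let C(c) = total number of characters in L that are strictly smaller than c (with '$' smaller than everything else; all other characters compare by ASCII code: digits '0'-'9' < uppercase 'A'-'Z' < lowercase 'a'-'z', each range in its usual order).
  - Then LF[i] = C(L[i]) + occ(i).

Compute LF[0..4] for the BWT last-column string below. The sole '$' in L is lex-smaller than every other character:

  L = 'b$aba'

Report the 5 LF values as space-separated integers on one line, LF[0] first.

Char counts: '$':1, 'a':2, 'b':2
C (first-col start): C('$')=0, C('a')=1, C('b')=3
L[0]='b': occ=0, LF[0]=C('b')+0=3+0=3
L[1]='$': occ=0, LF[1]=C('$')+0=0+0=0
L[2]='a': occ=0, LF[2]=C('a')+0=1+0=1
L[3]='b': occ=1, LF[3]=C('b')+1=3+1=4
L[4]='a': occ=1, LF[4]=C('a')+1=1+1=2

Answer: 3 0 1 4 2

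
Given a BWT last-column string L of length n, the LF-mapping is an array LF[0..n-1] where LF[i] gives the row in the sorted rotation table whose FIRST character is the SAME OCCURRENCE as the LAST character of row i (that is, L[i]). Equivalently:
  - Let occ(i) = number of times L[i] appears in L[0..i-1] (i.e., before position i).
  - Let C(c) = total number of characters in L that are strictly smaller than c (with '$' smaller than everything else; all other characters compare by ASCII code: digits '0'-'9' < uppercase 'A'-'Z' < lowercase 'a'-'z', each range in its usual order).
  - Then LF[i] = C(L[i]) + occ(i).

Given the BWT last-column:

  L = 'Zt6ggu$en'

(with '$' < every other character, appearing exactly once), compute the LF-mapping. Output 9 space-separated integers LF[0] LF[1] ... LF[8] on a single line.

Char counts: '$':1, '6':1, 'Z':1, 'e':1, 'g':2, 'n':1, 't':1, 'u':1
C (first-col start): C('$')=0, C('6')=1, C('Z')=2, C('e')=3, C('g')=4, C('n')=6, C('t')=7, C('u')=8
L[0]='Z': occ=0, LF[0]=C('Z')+0=2+0=2
L[1]='t': occ=0, LF[1]=C('t')+0=7+0=7
L[2]='6': occ=0, LF[2]=C('6')+0=1+0=1
L[3]='g': occ=0, LF[3]=C('g')+0=4+0=4
L[4]='g': occ=1, LF[4]=C('g')+1=4+1=5
L[5]='u': occ=0, LF[5]=C('u')+0=8+0=8
L[6]='$': occ=0, LF[6]=C('$')+0=0+0=0
L[7]='e': occ=0, LF[7]=C('e')+0=3+0=3
L[8]='n': occ=0, LF[8]=C('n')+0=6+0=6

Answer: 2 7 1 4 5 8 0 3 6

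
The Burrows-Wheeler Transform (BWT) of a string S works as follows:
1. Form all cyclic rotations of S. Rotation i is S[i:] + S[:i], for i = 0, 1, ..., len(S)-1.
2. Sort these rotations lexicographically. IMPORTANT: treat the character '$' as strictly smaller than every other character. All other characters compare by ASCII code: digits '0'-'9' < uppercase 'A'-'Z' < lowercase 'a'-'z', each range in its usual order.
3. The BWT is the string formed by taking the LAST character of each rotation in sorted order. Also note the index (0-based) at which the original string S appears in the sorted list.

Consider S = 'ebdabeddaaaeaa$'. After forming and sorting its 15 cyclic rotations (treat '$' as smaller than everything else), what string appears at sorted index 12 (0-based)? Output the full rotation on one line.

All 15 rotations (rotation i = S[i:]+S[:i]):
  rot[0] = ebdabeddaaaeaa$
  rot[1] = bdabeddaaaeaa$e
  rot[2] = dabeddaaaeaa$eb
  rot[3] = abeddaaaeaa$ebd
  rot[4] = beddaaaeaa$ebda
  rot[5] = eddaaaeaa$ebdab
  rot[6] = ddaaaeaa$ebdabe
  rot[7] = daaaeaa$ebdabed
  rot[8] = aaaeaa$ebdabedd
  rot[9] = aaeaa$ebdabedda
  rot[10] = aeaa$ebdabeddaa
  rot[11] = eaa$ebdabeddaaa
  rot[12] = aa$ebdabeddaaae
  rot[13] = a$ebdabeddaaaea
  rot[14] = $ebdabeddaaaeaa
Sorted (with $ < everything):
  sorted[0] = $ebdabeddaaaeaa
  sorted[1] = a$ebdabeddaaaea
  sorted[2] = aa$ebdabeddaaae
  sorted[3] = aaaeaa$ebdabedd
  sorted[4] = aaeaa$ebdabedda
  sorted[5] = abeddaaaeaa$ebd
  sorted[6] = aeaa$ebdabeddaa
  sorted[7] = bdabeddaaaeaa$e
  sorted[8] = beddaaaeaa$ebda
  sorted[9] = daaaeaa$ebdabed
  sorted[10] = dabeddaaaeaa$eb
  sorted[11] = ddaaaeaa$ebdabe
  sorted[12] = eaa$ebdabeddaaa
  sorted[13] = ebdabeddaaaeaa$
  sorted[14] = eddaaaeaa$ebdab
sorted[12] = eaa$ebdabeddaaa

Answer: eaa$ebdabeddaaa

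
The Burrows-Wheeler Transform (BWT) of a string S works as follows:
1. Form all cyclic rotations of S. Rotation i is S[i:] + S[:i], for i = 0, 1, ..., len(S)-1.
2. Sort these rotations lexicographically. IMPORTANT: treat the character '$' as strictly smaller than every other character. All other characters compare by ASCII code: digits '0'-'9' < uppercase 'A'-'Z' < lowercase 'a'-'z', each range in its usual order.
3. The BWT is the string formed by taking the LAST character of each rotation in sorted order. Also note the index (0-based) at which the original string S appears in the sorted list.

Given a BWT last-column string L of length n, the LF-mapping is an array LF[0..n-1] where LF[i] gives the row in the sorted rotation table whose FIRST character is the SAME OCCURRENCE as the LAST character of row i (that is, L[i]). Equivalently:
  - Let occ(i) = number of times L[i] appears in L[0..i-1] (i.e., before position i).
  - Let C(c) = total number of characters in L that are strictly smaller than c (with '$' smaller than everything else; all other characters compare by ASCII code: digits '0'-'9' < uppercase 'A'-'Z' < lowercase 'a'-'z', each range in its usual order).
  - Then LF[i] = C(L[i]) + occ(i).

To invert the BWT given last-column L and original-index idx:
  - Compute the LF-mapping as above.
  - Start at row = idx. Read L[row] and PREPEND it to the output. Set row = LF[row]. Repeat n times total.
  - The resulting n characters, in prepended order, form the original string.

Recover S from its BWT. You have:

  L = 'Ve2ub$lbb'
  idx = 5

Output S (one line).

LF mapping: 2 6 1 8 3 0 7 4 5
Walk LF starting at row 5, prepending L[row]:
  step 1: row=5, L[5]='$', prepend. Next row=LF[5]=0
  step 2: row=0, L[0]='V', prepend. Next row=LF[0]=2
  step 3: row=2, L[2]='2', prepend. Next row=LF[2]=1
  step 4: row=1, L[1]='e', prepend. Next row=LF[1]=6
  step 5: row=6, L[6]='l', prepend. Next row=LF[6]=7
  step 6: row=7, L[7]='b', prepend. Next row=LF[7]=4
  step 7: row=4, L[4]='b', prepend. Next row=LF[4]=3
  step 8: row=3, L[3]='u', prepend. Next row=LF[3]=8
  step 9: row=8, L[8]='b', prepend. Next row=LF[8]=5
Reversed output: bubble2V$

Answer: bubble2V$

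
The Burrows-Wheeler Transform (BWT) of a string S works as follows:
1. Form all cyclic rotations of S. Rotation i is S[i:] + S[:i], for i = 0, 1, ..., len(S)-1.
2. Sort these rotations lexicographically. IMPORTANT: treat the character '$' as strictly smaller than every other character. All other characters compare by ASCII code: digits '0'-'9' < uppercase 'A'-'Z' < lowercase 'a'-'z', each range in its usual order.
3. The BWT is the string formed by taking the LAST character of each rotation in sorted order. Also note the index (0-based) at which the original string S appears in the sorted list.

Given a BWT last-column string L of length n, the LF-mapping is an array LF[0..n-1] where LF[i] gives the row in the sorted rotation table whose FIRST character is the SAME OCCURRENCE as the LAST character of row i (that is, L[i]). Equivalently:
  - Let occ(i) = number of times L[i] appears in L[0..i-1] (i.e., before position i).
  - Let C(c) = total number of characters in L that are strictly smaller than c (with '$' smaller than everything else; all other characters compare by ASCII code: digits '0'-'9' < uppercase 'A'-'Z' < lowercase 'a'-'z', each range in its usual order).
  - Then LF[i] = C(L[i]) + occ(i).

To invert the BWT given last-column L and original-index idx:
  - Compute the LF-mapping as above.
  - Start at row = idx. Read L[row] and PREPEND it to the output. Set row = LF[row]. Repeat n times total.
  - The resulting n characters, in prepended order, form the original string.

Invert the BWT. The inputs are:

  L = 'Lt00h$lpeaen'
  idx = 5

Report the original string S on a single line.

Answer: elephant00L$

Derivation:
LF mapping: 3 11 1 2 7 0 8 10 5 4 6 9
Walk LF starting at row 5, prepending L[row]:
  step 1: row=5, L[5]='$', prepend. Next row=LF[5]=0
  step 2: row=0, L[0]='L', prepend. Next row=LF[0]=3
  step 3: row=3, L[3]='0', prepend. Next row=LF[3]=2
  step 4: row=2, L[2]='0', prepend. Next row=LF[2]=1
  step 5: row=1, L[1]='t', prepend. Next row=LF[1]=11
  step 6: row=11, L[11]='n', prepend. Next row=LF[11]=9
  step 7: row=9, L[9]='a', prepend. Next row=LF[9]=4
  step 8: row=4, L[4]='h', prepend. Next row=LF[4]=7
  step 9: row=7, L[7]='p', prepend. Next row=LF[7]=10
  step 10: row=10, L[10]='e', prepend. Next row=LF[10]=6
  step 11: row=6, L[6]='l', prepend. Next row=LF[6]=8
  step 12: row=8, L[8]='e', prepend. Next row=LF[8]=5
Reversed output: elephant00L$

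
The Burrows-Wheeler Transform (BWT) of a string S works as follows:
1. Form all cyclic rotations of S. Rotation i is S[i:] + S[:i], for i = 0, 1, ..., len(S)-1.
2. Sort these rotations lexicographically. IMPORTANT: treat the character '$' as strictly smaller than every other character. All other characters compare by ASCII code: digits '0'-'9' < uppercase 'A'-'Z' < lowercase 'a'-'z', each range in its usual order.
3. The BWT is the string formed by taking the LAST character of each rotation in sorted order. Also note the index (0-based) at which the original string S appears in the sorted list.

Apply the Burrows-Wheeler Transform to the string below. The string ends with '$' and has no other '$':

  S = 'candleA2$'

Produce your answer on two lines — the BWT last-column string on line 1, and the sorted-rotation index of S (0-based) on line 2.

All 9 rotations (rotation i = S[i:]+S[:i]):
  rot[0] = candleA2$
  rot[1] = andleA2$c
  rot[2] = ndleA2$ca
  rot[3] = dleA2$can
  rot[4] = leA2$cand
  rot[5] = eA2$candl
  rot[6] = A2$candle
  rot[7] = 2$candleA
  rot[8] = $candleA2
Sorted (with $ < everything):
  sorted[0] = $candleA2  (last char: '2')
  sorted[1] = 2$candleA  (last char: 'A')
  sorted[2] = A2$candle  (last char: 'e')
  sorted[3] = andleA2$c  (last char: 'c')
  sorted[4] = candleA2$  (last char: '$')
  sorted[5] = dleA2$can  (last char: 'n')
  sorted[6] = eA2$candl  (last char: 'l')
  sorted[7] = leA2$cand  (last char: 'd')
  sorted[8] = ndleA2$ca  (last char: 'a')
Last column: 2Aec$nlda
Original string S is at sorted index 4

Answer: 2Aec$nlda
4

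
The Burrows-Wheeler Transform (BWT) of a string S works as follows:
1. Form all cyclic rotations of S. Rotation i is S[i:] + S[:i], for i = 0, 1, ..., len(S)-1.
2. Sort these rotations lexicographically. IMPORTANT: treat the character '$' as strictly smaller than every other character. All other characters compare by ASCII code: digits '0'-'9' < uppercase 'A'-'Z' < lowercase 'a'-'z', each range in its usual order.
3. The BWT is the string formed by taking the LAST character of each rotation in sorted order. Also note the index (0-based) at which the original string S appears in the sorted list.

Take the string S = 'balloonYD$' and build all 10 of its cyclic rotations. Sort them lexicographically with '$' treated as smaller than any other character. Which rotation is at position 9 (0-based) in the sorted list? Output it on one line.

Answer: oonYD$ball

Derivation:
All 10 rotations (rotation i = S[i:]+S[:i]):
  rot[0] = balloonYD$
  rot[1] = alloonYD$b
  rot[2] = lloonYD$ba
  rot[3] = loonYD$bal
  rot[4] = oonYD$ball
  rot[5] = onYD$ballo
  rot[6] = nYD$balloo
  rot[7] = YD$balloon
  rot[8] = D$balloonY
  rot[9] = $balloonYD
Sorted (with $ < everything):
  sorted[0] = $balloonYD
  sorted[1] = D$balloonY
  sorted[2] = YD$balloon
  sorted[3] = alloonYD$b
  sorted[4] = balloonYD$
  sorted[5] = lloonYD$ba
  sorted[6] = loonYD$bal
  sorted[7] = nYD$balloo
  sorted[8] = onYD$ballo
  sorted[9] = oonYD$ball
sorted[9] = oonYD$ball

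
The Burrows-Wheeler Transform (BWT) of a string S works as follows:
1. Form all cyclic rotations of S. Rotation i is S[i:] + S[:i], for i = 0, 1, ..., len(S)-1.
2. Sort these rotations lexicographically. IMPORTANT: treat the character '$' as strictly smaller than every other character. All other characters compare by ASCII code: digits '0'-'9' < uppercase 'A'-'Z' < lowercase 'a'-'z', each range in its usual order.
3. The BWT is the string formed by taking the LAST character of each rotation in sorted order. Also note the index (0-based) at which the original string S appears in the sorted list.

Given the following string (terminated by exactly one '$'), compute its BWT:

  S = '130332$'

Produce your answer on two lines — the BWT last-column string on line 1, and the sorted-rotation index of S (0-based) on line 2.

Answer: 23$3130
2

Derivation:
All 7 rotations (rotation i = S[i:]+S[:i]):
  rot[0] = 130332$
  rot[1] = 30332$1
  rot[2] = 0332$13
  rot[3] = 332$130
  rot[4] = 32$1303
  rot[5] = 2$13033
  rot[6] = $130332
Sorted (with $ < everything):
  sorted[0] = $130332  (last char: '2')
  sorted[1] = 0332$13  (last char: '3')
  sorted[2] = 130332$  (last char: '$')
  sorted[3] = 2$13033  (last char: '3')
  sorted[4] = 30332$1  (last char: '1')
  sorted[5] = 32$1303  (last char: '3')
  sorted[6] = 332$130  (last char: '0')
Last column: 23$3130
Original string S is at sorted index 2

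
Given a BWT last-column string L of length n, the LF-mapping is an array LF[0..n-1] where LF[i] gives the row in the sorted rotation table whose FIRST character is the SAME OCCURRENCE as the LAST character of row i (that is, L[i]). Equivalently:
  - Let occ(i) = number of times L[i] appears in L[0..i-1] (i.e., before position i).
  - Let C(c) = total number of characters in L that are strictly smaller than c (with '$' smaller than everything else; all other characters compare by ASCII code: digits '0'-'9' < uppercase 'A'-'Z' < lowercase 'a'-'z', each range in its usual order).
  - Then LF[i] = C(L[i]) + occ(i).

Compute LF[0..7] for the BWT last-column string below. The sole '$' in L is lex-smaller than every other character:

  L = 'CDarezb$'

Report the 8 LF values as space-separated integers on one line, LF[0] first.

Answer: 1 2 3 6 5 7 4 0

Derivation:
Char counts: '$':1, 'C':1, 'D':1, 'a':1, 'b':1, 'e':1, 'r':1, 'z':1
C (first-col start): C('$')=0, C('C')=1, C('D')=2, C('a')=3, C('b')=4, C('e')=5, C('r')=6, C('z')=7
L[0]='C': occ=0, LF[0]=C('C')+0=1+0=1
L[1]='D': occ=0, LF[1]=C('D')+0=2+0=2
L[2]='a': occ=0, LF[2]=C('a')+0=3+0=3
L[3]='r': occ=0, LF[3]=C('r')+0=6+0=6
L[4]='e': occ=0, LF[4]=C('e')+0=5+0=5
L[5]='z': occ=0, LF[5]=C('z')+0=7+0=7
L[6]='b': occ=0, LF[6]=C('b')+0=4+0=4
L[7]='$': occ=0, LF[7]=C('$')+0=0+0=0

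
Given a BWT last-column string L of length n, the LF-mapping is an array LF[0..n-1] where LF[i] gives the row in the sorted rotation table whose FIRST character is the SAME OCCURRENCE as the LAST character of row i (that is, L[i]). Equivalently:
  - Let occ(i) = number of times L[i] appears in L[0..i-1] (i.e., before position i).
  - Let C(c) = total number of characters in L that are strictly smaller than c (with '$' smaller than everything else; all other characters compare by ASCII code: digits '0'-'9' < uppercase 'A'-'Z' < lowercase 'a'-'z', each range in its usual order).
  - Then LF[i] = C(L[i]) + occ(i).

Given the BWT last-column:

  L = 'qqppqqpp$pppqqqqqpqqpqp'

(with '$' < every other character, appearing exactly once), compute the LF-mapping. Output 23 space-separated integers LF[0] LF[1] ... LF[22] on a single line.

Answer: 11 12 1 2 13 14 3 4 0 5 6 7 15 16 17 18 19 8 20 21 9 22 10

Derivation:
Char counts: '$':1, 'p':10, 'q':12
C (first-col start): C('$')=0, C('p')=1, C('q')=11
L[0]='q': occ=0, LF[0]=C('q')+0=11+0=11
L[1]='q': occ=1, LF[1]=C('q')+1=11+1=12
L[2]='p': occ=0, LF[2]=C('p')+0=1+0=1
L[3]='p': occ=1, LF[3]=C('p')+1=1+1=2
L[4]='q': occ=2, LF[4]=C('q')+2=11+2=13
L[5]='q': occ=3, LF[5]=C('q')+3=11+3=14
L[6]='p': occ=2, LF[6]=C('p')+2=1+2=3
L[7]='p': occ=3, LF[7]=C('p')+3=1+3=4
L[8]='$': occ=0, LF[8]=C('$')+0=0+0=0
L[9]='p': occ=4, LF[9]=C('p')+4=1+4=5
L[10]='p': occ=5, LF[10]=C('p')+5=1+5=6
L[11]='p': occ=6, LF[11]=C('p')+6=1+6=7
L[12]='q': occ=4, LF[12]=C('q')+4=11+4=15
L[13]='q': occ=5, LF[13]=C('q')+5=11+5=16
L[14]='q': occ=6, LF[14]=C('q')+6=11+6=17
L[15]='q': occ=7, LF[15]=C('q')+7=11+7=18
L[16]='q': occ=8, LF[16]=C('q')+8=11+8=19
L[17]='p': occ=7, LF[17]=C('p')+7=1+7=8
L[18]='q': occ=9, LF[18]=C('q')+9=11+9=20
L[19]='q': occ=10, LF[19]=C('q')+10=11+10=21
L[20]='p': occ=8, LF[20]=C('p')+8=1+8=9
L[21]='q': occ=11, LF[21]=C('q')+11=11+11=22
L[22]='p': occ=9, LF[22]=C('p')+9=1+9=10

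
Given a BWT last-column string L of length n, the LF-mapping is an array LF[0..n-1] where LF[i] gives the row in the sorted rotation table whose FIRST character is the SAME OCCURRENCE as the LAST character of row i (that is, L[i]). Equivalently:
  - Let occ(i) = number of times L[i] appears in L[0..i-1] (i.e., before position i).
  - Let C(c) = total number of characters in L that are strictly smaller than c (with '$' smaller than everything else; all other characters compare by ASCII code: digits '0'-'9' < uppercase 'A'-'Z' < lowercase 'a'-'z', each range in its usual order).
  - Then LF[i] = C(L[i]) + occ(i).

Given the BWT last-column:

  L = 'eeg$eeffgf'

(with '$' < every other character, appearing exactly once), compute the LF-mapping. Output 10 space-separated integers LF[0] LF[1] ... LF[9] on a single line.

Answer: 1 2 8 0 3 4 5 6 9 7

Derivation:
Char counts: '$':1, 'e':4, 'f':3, 'g':2
C (first-col start): C('$')=0, C('e')=1, C('f')=5, C('g')=8
L[0]='e': occ=0, LF[0]=C('e')+0=1+0=1
L[1]='e': occ=1, LF[1]=C('e')+1=1+1=2
L[2]='g': occ=0, LF[2]=C('g')+0=8+0=8
L[3]='$': occ=0, LF[3]=C('$')+0=0+0=0
L[4]='e': occ=2, LF[4]=C('e')+2=1+2=3
L[5]='e': occ=3, LF[5]=C('e')+3=1+3=4
L[6]='f': occ=0, LF[6]=C('f')+0=5+0=5
L[7]='f': occ=1, LF[7]=C('f')+1=5+1=6
L[8]='g': occ=1, LF[8]=C('g')+1=8+1=9
L[9]='f': occ=2, LF[9]=C('f')+2=5+2=7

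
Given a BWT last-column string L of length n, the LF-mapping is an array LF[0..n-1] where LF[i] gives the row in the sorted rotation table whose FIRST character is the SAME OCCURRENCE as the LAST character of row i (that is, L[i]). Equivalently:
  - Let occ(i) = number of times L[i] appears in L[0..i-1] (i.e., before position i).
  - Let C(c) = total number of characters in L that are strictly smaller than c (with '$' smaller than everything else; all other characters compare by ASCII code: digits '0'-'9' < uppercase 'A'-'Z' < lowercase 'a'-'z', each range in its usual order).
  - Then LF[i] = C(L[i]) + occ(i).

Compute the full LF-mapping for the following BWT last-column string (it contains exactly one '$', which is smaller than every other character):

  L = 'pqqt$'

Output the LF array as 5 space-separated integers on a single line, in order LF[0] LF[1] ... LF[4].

Char counts: '$':1, 'p':1, 'q':2, 't':1
C (first-col start): C('$')=0, C('p')=1, C('q')=2, C('t')=4
L[0]='p': occ=0, LF[0]=C('p')+0=1+0=1
L[1]='q': occ=0, LF[1]=C('q')+0=2+0=2
L[2]='q': occ=1, LF[2]=C('q')+1=2+1=3
L[3]='t': occ=0, LF[3]=C('t')+0=4+0=4
L[4]='$': occ=0, LF[4]=C('$')+0=0+0=0

Answer: 1 2 3 4 0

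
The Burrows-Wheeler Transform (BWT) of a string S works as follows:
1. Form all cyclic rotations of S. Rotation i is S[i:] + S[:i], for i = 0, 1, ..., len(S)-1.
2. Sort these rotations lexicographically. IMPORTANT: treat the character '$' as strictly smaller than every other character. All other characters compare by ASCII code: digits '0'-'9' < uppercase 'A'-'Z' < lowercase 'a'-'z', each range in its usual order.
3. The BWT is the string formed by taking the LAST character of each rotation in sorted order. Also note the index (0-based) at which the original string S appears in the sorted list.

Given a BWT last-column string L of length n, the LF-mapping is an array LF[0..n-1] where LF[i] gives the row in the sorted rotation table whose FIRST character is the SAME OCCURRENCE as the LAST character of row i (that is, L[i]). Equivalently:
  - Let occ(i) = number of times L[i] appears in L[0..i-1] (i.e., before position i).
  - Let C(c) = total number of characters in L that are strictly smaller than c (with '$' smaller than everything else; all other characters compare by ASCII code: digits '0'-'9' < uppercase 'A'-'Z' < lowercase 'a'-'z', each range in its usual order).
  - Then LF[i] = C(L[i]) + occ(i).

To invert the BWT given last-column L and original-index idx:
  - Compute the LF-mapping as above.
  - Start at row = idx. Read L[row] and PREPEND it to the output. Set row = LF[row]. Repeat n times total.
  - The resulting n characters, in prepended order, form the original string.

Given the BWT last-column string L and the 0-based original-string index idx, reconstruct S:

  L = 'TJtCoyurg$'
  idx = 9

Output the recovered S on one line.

Answer: yogurtJCT$

Derivation:
LF mapping: 3 2 7 1 5 9 8 6 4 0
Walk LF starting at row 9, prepending L[row]:
  step 1: row=9, L[9]='$', prepend. Next row=LF[9]=0
  step 2: row=0, L[0]='T', prepend. Next row=LF[0]=3
  step 3: row=3, L[3]='C', prepend. Next row=LF[3]=1
  step 4: row=1, L[1]='J', prepend. Next row=LF[1]=2
  step 5: row=2, L[2]='t', prepend. Next row=LF[2]=7
  step 6: row=7, L[7]='r', prepend. Next row=LF[7]=6
  step 7: row=6, L[6]='u', prepend. Next row=LF[6]=8
  step 8: row=8, L[8]='g', prepend. Next row=LF[8]=4
  step 9: row=4, L[4]='o', prepend. Next row=LF[4]=5
  step 10: row=5, L[5]='y', prepend. Next row=LF[5]=9
Reversed output: yogurtJCT$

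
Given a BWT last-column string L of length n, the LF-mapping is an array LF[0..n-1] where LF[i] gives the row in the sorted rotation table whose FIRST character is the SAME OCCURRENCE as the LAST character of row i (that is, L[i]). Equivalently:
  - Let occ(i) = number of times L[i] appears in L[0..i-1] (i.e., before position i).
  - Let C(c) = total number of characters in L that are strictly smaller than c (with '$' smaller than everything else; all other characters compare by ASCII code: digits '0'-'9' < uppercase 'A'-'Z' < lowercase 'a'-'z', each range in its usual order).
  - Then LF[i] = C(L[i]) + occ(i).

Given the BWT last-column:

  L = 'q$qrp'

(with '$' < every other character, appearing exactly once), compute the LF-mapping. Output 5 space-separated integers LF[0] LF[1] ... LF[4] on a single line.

Answer: 2 0 3 4 1

Derivation:
Char counts: '$':1, 'p':1, 'q':2, 'r':1
C (first-col start): C('$')=0, C('p')=1, C('q')=2, C('r')=4
L[0]='q': occ=0, LF[0]=C('q')+0=2+0=2
L[1]='$': occ=0, LF[1]=C('$')+0=0+0=0
L[2]='q': occ=1, LF[2]=C('q')+1=2+1=3
L[3]='r': occ=0, LF[3]=C('r')+0=4+0=4
L[4]='p': occ=0, LF[4]=C('p')+0=1+0=1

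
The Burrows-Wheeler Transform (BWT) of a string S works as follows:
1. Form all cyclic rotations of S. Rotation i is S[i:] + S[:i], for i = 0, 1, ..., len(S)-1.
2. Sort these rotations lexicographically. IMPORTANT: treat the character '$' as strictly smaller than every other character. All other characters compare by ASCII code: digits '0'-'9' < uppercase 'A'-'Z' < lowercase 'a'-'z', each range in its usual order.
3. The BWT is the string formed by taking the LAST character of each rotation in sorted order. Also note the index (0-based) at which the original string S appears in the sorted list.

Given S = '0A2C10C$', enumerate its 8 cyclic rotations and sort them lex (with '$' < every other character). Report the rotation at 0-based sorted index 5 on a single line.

Answer: A2C10C$0

Derivation:
All 8 rotations (rotation i = S[i:]+S[:i]):
  rot[0] = 0A2C10C$
  rot[1] = A2C10C$0
  rot[2] = 2C10C$0A
  rot[3] = C10C$0A2
  rot[4] = 10C$0A2C
  rot[5] = 0C$0A2C1
  rot[6] = C$0A2C10
  rot[7] = $0A2C10C
Sorted (with $ < everything):
  sorted[0] = $0A2C10C
  sorted[1] = 0A2C10C$
  sorted[2] = 0C$0A2C1
  sorted[3] = 10C$0A2C
  sorted[4] = 2C10C$0A
  sorted[5] = A2C10C$0
  sorted[6] = C$0A2C10
  sorted[7] = C10C$0A2
sorted[5] = A2C10C$0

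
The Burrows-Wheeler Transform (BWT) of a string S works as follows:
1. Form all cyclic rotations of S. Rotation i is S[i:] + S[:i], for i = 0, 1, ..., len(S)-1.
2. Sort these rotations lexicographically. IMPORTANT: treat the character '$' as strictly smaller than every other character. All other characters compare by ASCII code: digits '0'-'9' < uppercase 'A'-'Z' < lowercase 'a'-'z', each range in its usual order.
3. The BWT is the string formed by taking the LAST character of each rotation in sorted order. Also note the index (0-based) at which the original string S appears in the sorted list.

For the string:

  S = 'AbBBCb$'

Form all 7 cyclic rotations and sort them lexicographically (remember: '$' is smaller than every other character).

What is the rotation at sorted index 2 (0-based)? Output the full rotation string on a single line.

All 7 rotations (rotation i = S[i:]+S[:i]):
  rot[0] = AbBBCb$
  rot[1] = bBBCb$A
  rot[2] = BBCb$Ab
  rot[3] = BCb$AbB
  rot[4] = Cb$AbBB
  rot[5] = b$AbBBC
  rot[6] = $AbBBCb
Sorted (with $ < everything):
  sorted[0] = $AbBBCb
  sorted[1] = AbBBCb$
  sorted[2] = BBCb$Ab
  sorted[3] = BCb$AbB
  sorted[4] = Cb$AbBB
  sorted[5] = b$AbBBC
  sorted[6] = bBBCb$A
sorted[2] = BBCb$Ab

Answer: BBCb$Ab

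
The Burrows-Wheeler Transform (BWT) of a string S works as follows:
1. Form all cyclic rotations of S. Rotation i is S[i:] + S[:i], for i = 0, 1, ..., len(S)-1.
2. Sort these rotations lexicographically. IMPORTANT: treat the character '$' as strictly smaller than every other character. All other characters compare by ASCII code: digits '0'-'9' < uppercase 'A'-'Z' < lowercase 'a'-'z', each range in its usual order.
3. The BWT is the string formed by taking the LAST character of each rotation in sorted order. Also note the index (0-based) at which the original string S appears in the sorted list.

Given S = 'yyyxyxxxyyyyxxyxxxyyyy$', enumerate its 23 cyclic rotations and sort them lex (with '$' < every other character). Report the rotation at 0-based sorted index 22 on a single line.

Answer: yyyyxxyxxxyyyy$yyyxyxxx

Derivation:
All 23 rotations (rotation i = S[i:]+S[:i]):
  rot[0] = yyyxyxxxyyyyxxyxxxyyyy$
  rot[1] = yyxyxxxyyyyxxyxxxyyyy$y
  rot[2] = yxyxxxyyyyxxyxxxyyyy$yy
  rot[3] = xyxxxyyyyxxyxxxyyyy$yyy
  rot[4] = yxxxyyyyxxyxxxyyyy$yyyx
  rot[5] = xxxyyyyxxyxxxyyyy$yyyxy
  rot[6] = xxyyyyxxyxxxyyyy$yyyxyx
  rot[7] = xyyyyxxyxxxyyyy$yyyxyxx
  rot[8] = yyyyxxyxxxyyyy$yyyxyxxx
  rot[9] = yyyxxyxxxyyyy$yyyxyxxxy
  rot[10] = yyxxyxxxyyyy$yyyxyxxxyy
  rot[11] = yxxyxxxyyyy$yyyxyxxxyyy
  rot[12] = xxyxxxyyyy$yyyxyxxxyyyy
  rot[13] = xyxxxyyyy$yyyxyxxxyyyyx
  rot[14] = yxxxyyyy$yyyxyxxxyyyyxx
  rot[15] = xxxyyyy$yyyxyxxxyyyyxxy
  rot[16] = xxyyyy$yyyxyxxxyyyyxxyx
  rot[17] = xyyyy$yyyxyxxxyyyyxxyxx
  rot[18] = yyyy$yyyxyxxxyyyyxxyxxx
  rot[19] = yyy$yyyxyxxxyyyyxxyxxxy
  rot[20] = yy$yyyxyxxxyyyyxxyxxxyy
  rot[21] = y$yyyxyxxxyyyyxxyxxxyyy
  rot[22] = $yyyxyxxxyyyyxxyxxxyyyy
Sorted (with $ < everything):
  sorted[0] = $yyyxyxxxyyyyxxyxxxyyyy
  sorted[1] = xxxyyyy$yyyxyxxxyyyyxxy
  sorted[2] = xxxyyyyxxyxxxyyyy$yyyxy
  sorted[3] = xxyxxxyyyy$yyyxyxxxyyyy
  sorted[4] = xxyyyy$yyyxyxxxyyyyxxyx
  sorted[5] = xxyyyyxxyxxxyyyy$yyyxyx
  sorted[6] = xyxxxyyyy$yyyxyxxxyyyyx
  sorted[7] = xyxxxyyyyxxyxxxyyyy$yyy
  sorted[8] = xyyyy$yyyxyxxxyyyyxxyxx
  sorted[9] = xyyyyxxyxxxyyyy$yyyxyxx
  sorted[10] = y$yyyxyxxxyyyyxxyxxxyyy
  sorted[11] = yxxxyyyy$yyyxyxxxyyyyxx
  sorted[12] = yxxxyyyyxxyxxxyyyy$yyyx
  sorted[13] = yxxyxxxyyyy$yyyxyxxxyyy
  sorted[14] = yxyxxxyyyyxxyxxxyyyy$yy
  sorted[15] = yy$yyyxyxxxyyyyxxyxxxyy
  sorted[16] = yyxxyxxxyyyy$yyyxyxxxyy
  sorted[17] = yyxyxxxyyyyxxyxxxyyyy$y
  sorted[18] = yyy$yyyxyxxxyyyyxxyxxxy
  sorted[19] = yyyxxyxxxyyyy$yyyxyxxxy
  sorted[20] = yyyxyxxxyyyyxxyxxxyyyy$
  sorted[21] = yyyy$yyyxyxxxyyyyxxyxxx
  sorted[22] = yyyyxxyxxxyyyy$yyyxyxxx
sorted[22] = yyyyxxyxxxyyyy$yyyxyxxx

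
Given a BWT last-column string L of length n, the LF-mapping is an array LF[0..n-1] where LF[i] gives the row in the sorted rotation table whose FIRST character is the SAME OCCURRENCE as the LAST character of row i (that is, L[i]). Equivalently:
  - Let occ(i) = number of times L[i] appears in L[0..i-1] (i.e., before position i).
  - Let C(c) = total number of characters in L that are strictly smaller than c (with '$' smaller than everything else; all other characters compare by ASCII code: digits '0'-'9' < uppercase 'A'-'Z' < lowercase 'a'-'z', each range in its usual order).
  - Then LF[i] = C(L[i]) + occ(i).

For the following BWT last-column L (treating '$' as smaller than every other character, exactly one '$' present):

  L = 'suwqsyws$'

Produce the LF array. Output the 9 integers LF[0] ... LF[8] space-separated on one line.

Answer: 2 5 6 1 3 8 7 4 0

Derivation:
Char counts: '$':1, 'q':1, 's':3, 'u':1, 'w':2, 'y':1
C (first-col start): C('$')=0, C('q')=1, C('s')=2, C('u')=5, C('w')=6, C('y')=8
L[0]='s': occ=0, LF[0]=C('s')+0=2+0=2
L[1]='u': occ=0, LF[1]=C('u')+0=5+0=5
L[2]='w': occ=0, LF[2]=C('w')+0=6+0=6
L[3]='q': occ=0, LF[3]=C('q')+0=1+0=1
L[4]='s': occ=1, LF[4]=C('s')+1=2+1=3
L[5]='y': occ=0, LF[5]=C('y')+0=8+0=8
L[6]='w': occ=1, LF[6]=C('w')+1=6+1=7
L[7]='s': occ=2, LF[7]=C('s')+2=2+2=4
L[8]='$': occ=0, LF[8]=C('$')+0=0+0=0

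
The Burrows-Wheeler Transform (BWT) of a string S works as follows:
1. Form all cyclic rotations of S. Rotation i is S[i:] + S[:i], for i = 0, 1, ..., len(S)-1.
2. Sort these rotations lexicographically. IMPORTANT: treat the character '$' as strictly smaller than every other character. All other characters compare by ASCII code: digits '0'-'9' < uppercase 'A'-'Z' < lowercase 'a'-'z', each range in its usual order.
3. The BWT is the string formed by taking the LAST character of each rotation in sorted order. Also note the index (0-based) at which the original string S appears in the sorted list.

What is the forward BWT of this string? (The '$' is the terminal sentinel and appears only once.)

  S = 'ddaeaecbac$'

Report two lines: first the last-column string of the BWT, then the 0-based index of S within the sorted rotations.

All 11 rotations (rotation i = S[i:]+S[:i]):
  rot[0] = ddaeaecbac$
  rot[1] = daeaecbac$d
  rot[2] = aeaecbac$dd
  rot[3] = eaecbac$dda
  rot[4] = aecbac$ddae
  rot[5] = ecbac$ddaea
  rot[6] = cbac$ddaeae
  rot[7] = bac$ddaeaec
  rot[8] = ac$ddaeaecb
  rot[9] = c$ddaeaecba
  rot[10] = $ddaeaecbac
Sorted (with $ < everything):
  sorted[0] = $ddaeaecbac  (last char: 'c')
  sorted[1] = ac$ddaeaecb  (last char: 'b')
  sorted[2] = aeaecbac$dd  (last char: 'd')
  sorted[3] = aecbac$ddae  (last char: 'e')
  sorted[4] = bac$ddaeaec  (last char: 'c')
  sorted[5] = c$ddaeaecba  (last char: 'a')
  sorted[6] = cbac$ddaeae  (last char: 'e')
  sorted[7] = daeaecbac$d  (last char: 'd')
  sorted[8] = ddaeaecbac$  (last char: '$')
  sorted[9] = eaecbac$dda  (last char: 'a')
  sorted[10] = ecbac$ddaea  (last char: 'a')
Last column: cbdecaed$aa
Original string S is at sorted index 8

Answer: cbdecaed$aa
8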